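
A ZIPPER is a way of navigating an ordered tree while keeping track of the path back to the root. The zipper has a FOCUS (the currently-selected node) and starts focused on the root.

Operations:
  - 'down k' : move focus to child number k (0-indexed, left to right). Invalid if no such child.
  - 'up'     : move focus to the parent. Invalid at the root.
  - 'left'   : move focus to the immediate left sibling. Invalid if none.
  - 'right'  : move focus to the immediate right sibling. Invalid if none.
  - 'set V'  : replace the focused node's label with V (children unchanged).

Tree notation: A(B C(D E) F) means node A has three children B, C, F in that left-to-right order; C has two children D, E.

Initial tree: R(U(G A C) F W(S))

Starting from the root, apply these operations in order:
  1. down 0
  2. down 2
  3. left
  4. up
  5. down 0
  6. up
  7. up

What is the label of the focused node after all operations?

Step 1 (down 0): focus=U path=0 depth=1 children=['G', 'A', 'C'] left=[] right=['F', 'W'] parent=R
Step 2 (down 2): focus=C path=0/2 depth=2 children=[] left=['G', 'A'] right=[] parent=U
Step 3 (left): focus=A path=0/1 depth=2 children=[] left=['G'] right=['C'] parent=U
Step 4 (up): focus=U path=0 depth=1 children=['G', 'A', 'C'] left=[] right=['F', 'W'] parent=R
Step 5 (down 0): focus=G path=0/0 depth=2 children=[] left=[] right=['A', 'C'] parent=U
Step 6 (up): focus=U path=0 depth=1 children=['G', 'A', 'C'] left=[] right=['F', 'W'] parent=R
Step 7 (up): focus=R path=root depth=0 children=['U', 'F', 'W'] (at root)

Answer: R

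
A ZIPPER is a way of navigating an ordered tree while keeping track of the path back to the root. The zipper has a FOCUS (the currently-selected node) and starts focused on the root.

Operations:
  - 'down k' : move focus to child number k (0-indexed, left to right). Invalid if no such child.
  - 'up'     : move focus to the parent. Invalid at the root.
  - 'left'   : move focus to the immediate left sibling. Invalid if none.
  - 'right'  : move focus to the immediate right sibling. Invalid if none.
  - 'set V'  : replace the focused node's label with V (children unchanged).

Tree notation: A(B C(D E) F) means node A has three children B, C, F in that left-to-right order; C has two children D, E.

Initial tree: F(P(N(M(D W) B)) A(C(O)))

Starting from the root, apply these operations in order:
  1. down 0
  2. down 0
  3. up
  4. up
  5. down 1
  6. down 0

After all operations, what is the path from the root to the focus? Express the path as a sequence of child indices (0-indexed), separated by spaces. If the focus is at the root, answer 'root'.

Step 1 (down 0): focus=P path=0 depth=1 children=['N'] left=[] right=['A'] parent=F
Step 2 (down 0): focus=N path=0/0 depth=2 children=['M', 'B'] left=[] right=[] parent=P
Step 3 (up): focus=P path=0 depth=1 children=['N'] left=[] right=['A'] parent=F
Step 4 (up): focus=F path=root depth=0 children=['P', 'A'] (at root)
Step 5 (down 1): focus=A path=1 depth=1 children=['C'] left=['P'] right=[] parent=F
Step 6 (down 0): focus=C path=1/0 depth=2 children=['O'] left=[] right=[] parent=A

Answer: 1 0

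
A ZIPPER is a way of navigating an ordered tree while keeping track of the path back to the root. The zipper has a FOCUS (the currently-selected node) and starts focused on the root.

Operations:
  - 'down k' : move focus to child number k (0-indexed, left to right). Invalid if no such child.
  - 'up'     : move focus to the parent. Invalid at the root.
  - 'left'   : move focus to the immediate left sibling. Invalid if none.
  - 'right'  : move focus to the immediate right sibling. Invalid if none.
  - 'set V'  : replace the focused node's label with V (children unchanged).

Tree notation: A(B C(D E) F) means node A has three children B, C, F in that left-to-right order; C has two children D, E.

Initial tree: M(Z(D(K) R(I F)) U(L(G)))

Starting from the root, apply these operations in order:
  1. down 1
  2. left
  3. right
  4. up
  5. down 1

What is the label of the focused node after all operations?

Step 1 (down 1): focus=U path=1 depth=1 children=['L'] left=['Z'] right=[] parent=M
Step 2 (left): focus=Z path=0 depth=1 children=['D', 'R'] left=[] right=['U'] parent=M
Step 3 (right): focus=U path=1 depth=1 children=['L'] left=['Z'] right=[] parent=M
Step 4 (up): focus=M path=root depth=0 children=['Z', 'U'] (at root)
Step 5 (down 1): focus=U path=1 depth=1 children=['L'] left=['Z'] right=[] parent=M

Answer: U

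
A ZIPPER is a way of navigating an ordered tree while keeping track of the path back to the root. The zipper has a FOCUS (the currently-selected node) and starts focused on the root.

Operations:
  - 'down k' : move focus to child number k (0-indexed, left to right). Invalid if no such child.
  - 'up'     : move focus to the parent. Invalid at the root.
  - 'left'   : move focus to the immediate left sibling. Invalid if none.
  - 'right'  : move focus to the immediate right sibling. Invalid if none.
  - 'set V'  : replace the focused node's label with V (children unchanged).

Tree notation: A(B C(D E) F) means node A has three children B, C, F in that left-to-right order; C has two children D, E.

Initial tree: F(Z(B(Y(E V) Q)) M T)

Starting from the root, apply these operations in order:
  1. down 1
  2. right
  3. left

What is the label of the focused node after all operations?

Step 1 (down 1): focus=M path=1 depth=1 children=[] left=['Z'] right=['T'] parent=F
Step 2 (right): focus=T path=2 depth=1 children=[] left=['Z', 'M'] right=[] parent=F
Step 3 (left): focus=M path=1 depth=1 children=[] left=['Z'] right=['T'] parent=F

Answer: M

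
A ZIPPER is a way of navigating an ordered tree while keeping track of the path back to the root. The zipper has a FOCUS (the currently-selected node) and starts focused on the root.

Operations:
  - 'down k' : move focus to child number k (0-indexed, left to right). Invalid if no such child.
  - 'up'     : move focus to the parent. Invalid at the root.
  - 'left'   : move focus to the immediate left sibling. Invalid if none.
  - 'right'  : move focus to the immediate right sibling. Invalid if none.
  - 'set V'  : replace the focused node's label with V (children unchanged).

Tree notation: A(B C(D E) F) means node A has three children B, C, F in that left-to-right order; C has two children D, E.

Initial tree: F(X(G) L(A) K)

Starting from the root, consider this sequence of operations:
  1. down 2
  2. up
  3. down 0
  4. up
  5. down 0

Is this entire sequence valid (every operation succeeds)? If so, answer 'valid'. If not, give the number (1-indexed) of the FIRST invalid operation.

Step 1 (down 2): focus=K path=2 depth=1 children=[] left=['X', 'L'] right=[] parent=F
Step 2 (up): focus=F path=root depth=0 children=['X', 'L', 'K'] (at root)
Step 3 (down 0): focus=X path=0 depth=1 children=['G'] left=[] right=['L', 'K'] parent=F
Step 4 (up): focus=F path=root depth=0 children=['X', 'L', 'K'] (at root)
Step 5 (down 0): focus=X path=0 depth=1 children=['G'] left=[] right=['L', 'K'] parent=F

Answer: valid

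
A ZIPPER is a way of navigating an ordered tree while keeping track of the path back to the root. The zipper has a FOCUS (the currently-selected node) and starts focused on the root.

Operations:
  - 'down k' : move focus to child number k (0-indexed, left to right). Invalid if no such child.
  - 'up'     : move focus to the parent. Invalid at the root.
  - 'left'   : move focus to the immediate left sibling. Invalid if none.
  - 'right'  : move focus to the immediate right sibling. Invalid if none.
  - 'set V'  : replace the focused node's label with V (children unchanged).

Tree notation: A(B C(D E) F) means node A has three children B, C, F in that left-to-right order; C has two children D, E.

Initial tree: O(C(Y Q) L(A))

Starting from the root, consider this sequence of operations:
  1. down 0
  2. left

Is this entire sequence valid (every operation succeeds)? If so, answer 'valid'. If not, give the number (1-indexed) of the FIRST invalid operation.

Step 1 (down 0): focus=C path=0 depth=1 children=['Y', 'Q'] left=[] right=['L'] parent=O
Step 2 (left): INVALID

Answer: 2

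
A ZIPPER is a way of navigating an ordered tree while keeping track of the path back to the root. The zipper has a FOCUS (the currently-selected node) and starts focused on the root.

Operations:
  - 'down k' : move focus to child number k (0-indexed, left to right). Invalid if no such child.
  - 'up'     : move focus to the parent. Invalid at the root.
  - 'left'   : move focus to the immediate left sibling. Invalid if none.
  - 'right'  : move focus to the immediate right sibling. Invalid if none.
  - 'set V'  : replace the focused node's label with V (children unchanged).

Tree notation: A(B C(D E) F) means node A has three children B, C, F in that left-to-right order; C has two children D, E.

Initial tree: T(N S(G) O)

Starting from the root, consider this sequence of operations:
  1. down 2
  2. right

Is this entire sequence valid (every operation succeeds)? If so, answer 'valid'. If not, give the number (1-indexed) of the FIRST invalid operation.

Answer: 2

Derivation:
Step 1 (down 2): focus=O path=2 depth=1 children=[] left=['N', 'S'] right=[] parent=T
Step 2 (right): INVALID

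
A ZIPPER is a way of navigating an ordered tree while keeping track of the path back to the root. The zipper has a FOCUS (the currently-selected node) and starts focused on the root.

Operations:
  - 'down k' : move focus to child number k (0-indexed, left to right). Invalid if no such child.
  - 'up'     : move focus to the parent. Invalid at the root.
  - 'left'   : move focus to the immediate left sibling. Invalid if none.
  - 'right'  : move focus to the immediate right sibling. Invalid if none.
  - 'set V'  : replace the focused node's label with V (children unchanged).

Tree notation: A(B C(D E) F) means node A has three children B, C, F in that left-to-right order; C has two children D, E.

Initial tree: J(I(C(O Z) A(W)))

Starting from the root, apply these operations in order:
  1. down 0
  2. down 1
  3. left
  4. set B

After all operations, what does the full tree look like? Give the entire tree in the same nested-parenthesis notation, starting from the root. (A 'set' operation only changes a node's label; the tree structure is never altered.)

Answer: J(I(B(O Z) A(W)))

Derivation:
Step 1 (down 0): focus=I path=0 depth=1 children=['C', 'A'] left=[] right=[] parent=J
Step 2 (down 1): focus=A path=0/1 depth=2 children=['W'] left=['C'] right=[] parent=I
Step 3 (left): focus=C path=0/0 depth=2 children=['O', 'Z'] left=[] right=['A'] parent=I
Step 4 (set B): focus=B path=0/0 depth=2 children=['O', 'Z'] left=[] right=['A'] parent=I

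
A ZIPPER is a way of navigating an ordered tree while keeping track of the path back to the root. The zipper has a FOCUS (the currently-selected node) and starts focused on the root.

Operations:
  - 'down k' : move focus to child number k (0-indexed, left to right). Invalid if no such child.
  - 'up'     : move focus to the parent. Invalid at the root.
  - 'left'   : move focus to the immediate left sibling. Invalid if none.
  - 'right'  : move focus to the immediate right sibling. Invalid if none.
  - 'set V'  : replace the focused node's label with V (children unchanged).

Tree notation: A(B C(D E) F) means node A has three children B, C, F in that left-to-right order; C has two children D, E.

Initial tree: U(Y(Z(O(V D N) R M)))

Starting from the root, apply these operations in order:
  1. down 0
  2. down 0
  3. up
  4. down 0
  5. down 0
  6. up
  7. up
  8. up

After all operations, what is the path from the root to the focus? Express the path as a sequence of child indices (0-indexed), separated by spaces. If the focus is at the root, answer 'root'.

Step 1 (down 0): focus=Y path=0 depth=1 children=['Z'] left=[] right=[] parent=U
Step 2 (down 0): focus=Z path=0/0 depth=2 children=['O', 'R', 'M'] left=[] right=[] parent=Y
Step 3 (up): focus=Y path=0 depth=1 children=['Z'] left=[] right=[] parent=U
Step 4 (down 0): focus=Z path=0/0 depth=2 children=['O', 'R', 'M'] left=[] right=[] parent=Y
Step 5 (down 0): focus=O path=0/0/0 depth=3 children=['V', 'D', 'N'] left=[] right=['R', 'M'] parent=Z
Step 6 (up): focus=Z path=0/0 depth=2 children=['O', 'R', 'M'] left=[] right=[] parent=Y
Step 7 (up): focus=Y path=0 depth=1 children=['Z'] left=[] right=[] parent=U
Step 8 (up): focus=U path=root depth=0 children=['Y'] (at root)

Answer: root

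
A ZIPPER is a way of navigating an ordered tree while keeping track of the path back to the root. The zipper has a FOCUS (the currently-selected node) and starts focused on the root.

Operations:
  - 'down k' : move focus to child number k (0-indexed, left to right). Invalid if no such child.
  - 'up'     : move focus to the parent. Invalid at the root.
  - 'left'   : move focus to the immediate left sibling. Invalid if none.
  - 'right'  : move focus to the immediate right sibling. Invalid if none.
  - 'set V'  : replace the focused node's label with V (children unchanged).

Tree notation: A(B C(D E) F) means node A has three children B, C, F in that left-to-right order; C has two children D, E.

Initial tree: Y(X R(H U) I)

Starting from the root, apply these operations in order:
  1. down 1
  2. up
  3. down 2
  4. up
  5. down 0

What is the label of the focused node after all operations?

Answer: X

Derivation:
Step 1 (down 1): focus=R path=1 depth=1 children=['H', 'U'] left=['X'] right=['I'] parent=Y
Step 2 (up): focus=Y path=root depth=0 children=['X', 'R', 'I'] (at root)
Step 3 (down 2): focus=I path=2 depth=1 children=[] left=['X', 'R'] right=[] parent=Y
Step 4 (up): focus=Y path=root depth=0 children=['X', 'R', 'I'] (at root)
Step 5 (down 0): focus=X path=0 depth=1 children=[] left=[] right=['R', 'I'] parent=Y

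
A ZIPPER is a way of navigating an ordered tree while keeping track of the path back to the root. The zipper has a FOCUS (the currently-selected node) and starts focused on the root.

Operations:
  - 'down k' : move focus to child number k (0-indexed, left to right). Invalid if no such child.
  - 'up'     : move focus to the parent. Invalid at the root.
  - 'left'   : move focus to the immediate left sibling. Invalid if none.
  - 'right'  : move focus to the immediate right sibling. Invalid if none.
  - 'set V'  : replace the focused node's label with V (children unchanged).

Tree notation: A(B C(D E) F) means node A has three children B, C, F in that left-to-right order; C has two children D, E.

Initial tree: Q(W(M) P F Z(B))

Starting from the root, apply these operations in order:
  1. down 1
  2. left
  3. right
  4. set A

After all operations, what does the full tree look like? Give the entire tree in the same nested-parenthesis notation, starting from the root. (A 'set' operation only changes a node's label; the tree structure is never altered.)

Step 1 (down 1): focus=P path=1 depth=1 children=[] left=['W'] right=['F', 'Z'] parent=Q
Step 2 (left): focus=W path=0 depth=1 children=['M'] left=[] right=['P', 'F', 'Z'] parent=Q
Step 3 (right): focus=P path=1 depth=1 children=[] left=['W'] right=['F', 'Z'] parent=Q
Step 4 (set A): focus=A path=1 depth=1 children=[] left=['W'] right=['F', 'Z'] parent=Q

Answer: Q(W(M) A F Z(B))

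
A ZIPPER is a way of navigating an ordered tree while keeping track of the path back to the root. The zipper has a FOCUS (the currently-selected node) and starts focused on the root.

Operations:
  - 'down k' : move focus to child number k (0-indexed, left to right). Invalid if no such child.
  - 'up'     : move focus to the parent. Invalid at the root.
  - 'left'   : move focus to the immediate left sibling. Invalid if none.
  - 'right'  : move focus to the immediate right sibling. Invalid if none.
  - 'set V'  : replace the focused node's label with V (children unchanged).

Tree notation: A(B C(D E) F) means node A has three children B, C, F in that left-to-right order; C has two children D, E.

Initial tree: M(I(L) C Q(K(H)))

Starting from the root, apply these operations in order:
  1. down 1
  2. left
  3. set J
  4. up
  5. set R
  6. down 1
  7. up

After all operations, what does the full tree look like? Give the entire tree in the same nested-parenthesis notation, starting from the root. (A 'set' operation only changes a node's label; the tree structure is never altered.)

Answer: R(J(L) C Q(K(H)))

Derivation:
Step 1 (down 1): focus=C path=1 depth=1 children=[] left=['I'] right=['Q'] parent=M
Step 2 (left): focus=I path=0 depth=1 children=['L'] left=[] right=['C', 'Q'] parent=M
Step 3 (set J): focus=J path=0 depth=1 children=['L'] left=[] right=['C', 'Q'] parent=M
Step 4 (up): focus=M path=root depth=0 children=['J', 'C', 'Q'] (at root)
Step 5 (set R): focus=R path=root depth=0 children=['J', 'C', 'Q'] (at root)
Step 6 (down 1): focus=C path=1 depth=1 children=[] left=['J'] right=['Q'] parent=R
Step 7 (up): focus=R path=root depth=0 children=['J', 'C', 'Q'] (at root)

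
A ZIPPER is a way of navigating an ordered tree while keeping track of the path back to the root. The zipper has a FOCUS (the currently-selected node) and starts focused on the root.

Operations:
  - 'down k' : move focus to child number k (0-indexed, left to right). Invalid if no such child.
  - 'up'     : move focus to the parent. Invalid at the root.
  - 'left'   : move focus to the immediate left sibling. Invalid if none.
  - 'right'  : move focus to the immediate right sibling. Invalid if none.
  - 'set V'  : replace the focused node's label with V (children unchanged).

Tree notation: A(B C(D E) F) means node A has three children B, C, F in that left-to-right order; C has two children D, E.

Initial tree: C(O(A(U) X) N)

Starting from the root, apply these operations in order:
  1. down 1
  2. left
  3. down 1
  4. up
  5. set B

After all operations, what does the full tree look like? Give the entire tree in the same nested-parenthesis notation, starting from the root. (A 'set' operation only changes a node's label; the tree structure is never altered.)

Answer: C(B(A(U) X) N)

Derivation:
Step 1 (down 1): focus=N path=1 depth=1 children=[] left=['O'] right=[] parent=C
Step 2 (left): focus=O path=0 depth=1 children=['A', 'X'] left=[] right=['N'] parent=C
Step 3 (down 1): focus=X path=0/1 depth=2 children=[] left=['A'] right=[] parent=O
Step 4 (up): focus=O path=0 depth=1 children=['A', 'X'] left=[] right=['N'] parent=C
Step 5 (set B): focus=B path=0 depth=1 children=['A', 'X'] left=[] right=['N'] parent=C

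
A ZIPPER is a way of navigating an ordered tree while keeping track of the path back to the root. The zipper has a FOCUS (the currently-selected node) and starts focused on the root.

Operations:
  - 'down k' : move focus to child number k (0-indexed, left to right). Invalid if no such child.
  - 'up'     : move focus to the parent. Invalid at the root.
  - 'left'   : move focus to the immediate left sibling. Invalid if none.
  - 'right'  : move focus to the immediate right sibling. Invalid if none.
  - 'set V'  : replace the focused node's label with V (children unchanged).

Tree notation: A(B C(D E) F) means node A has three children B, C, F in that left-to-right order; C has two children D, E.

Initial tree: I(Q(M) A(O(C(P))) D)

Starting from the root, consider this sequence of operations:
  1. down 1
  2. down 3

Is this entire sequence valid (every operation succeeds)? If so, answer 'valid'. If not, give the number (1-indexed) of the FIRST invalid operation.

Step 1 (down 1): focus=A path=1 depth=1 children=['O'] left=['Q'] right=['D'] parent=I
Step 2 (down 3): INVALID

Answer: 2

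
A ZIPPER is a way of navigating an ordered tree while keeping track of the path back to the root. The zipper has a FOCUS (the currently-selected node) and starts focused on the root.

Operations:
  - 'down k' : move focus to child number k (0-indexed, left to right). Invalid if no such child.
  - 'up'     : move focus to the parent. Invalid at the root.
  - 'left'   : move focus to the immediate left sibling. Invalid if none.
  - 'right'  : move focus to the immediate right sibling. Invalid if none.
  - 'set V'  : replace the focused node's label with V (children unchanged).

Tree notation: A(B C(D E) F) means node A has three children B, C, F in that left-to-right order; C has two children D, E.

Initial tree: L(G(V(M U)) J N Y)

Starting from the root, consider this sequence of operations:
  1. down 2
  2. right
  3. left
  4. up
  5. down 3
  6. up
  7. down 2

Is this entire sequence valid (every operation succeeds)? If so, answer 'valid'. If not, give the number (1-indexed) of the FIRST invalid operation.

Step 1 (down 2): focus=N path=2 depth=1 children=[] left=['G', 'J'] right=['Y'] parent=L
Step 2 (right): focus=Y path=3 depth=1 children=[] left=['G', 'J', 'N'] right=[] parent=L
Step 3 (left): focus=N path=2 depth=1 children=[] left=['G', 'J'] right=['Y'] parent=L
Step 4 (up): focus=L path=root depth=0 children=['G', 'J', 'N', 'Y'] (at root)
Step 5 (down 3): focus=Y path=3 depth=1 children=[] left=['G', 'J', 'N'] right=[] parent=L
Step 6 (up): focus=L path=root depth=0 children=['G', 'J', 'N', 'Y'] (at root)
Step 7 (down 2): focus=N path=2 depth=1 children=[] left=['G', 'J'] right=['Y'] parent=L

Answer: valid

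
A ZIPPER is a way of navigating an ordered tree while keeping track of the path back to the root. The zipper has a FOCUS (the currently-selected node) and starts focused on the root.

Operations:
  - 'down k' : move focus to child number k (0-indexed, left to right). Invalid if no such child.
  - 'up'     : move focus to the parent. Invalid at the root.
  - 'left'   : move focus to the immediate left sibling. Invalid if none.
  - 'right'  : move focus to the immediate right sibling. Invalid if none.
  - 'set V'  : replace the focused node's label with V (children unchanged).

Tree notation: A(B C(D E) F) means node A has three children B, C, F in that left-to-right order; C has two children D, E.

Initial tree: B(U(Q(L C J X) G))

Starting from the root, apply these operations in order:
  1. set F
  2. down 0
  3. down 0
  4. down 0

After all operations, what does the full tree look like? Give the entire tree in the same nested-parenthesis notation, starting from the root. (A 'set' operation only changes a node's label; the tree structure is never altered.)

Step 1 (set F): focus=F path=root depth=0 children=['U'] (at root)
Step 2 (down 0): focus=U path=0 depth=1 children=['Q', 'G'] left=[] right=[] parent=F
Step 3 (down 0): focus=Q path=0/0 depth=2 children=['L', 'C', 'J', 'X'] left=[] right=['G'] parent=U
Step 4 (down 0): focus=L path=0/0/0 depth=3 children=[] left=[] right=['C', 'J', 'X'] parent=Q

Answer: F(U(Q(L C J X) G))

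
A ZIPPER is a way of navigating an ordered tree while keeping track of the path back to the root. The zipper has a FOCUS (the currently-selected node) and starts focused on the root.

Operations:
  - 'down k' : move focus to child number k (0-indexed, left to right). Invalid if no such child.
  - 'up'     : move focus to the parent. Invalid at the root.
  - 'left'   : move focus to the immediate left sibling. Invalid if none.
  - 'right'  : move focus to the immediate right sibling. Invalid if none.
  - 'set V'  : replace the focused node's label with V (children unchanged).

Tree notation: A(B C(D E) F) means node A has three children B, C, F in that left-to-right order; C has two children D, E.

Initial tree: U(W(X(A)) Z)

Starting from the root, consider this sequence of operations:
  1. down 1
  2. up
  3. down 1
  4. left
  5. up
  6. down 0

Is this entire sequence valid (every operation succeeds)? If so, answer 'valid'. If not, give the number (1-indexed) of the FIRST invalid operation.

Answer: valid

Derivation:
Step 1 (down 1): focus=Z path=1 depth=1 children=[] left=['W'] right=[] parent=U
Step 2 (up): focus=U path=root depth=0 children=['W', 'Z'] (at root)
Step 3 (down 1): focus=Z path=1 depth=1 children=[] left=['W'] right=[] parent=U
Step 4 (left): focus=W path=0 depth=1 children=['X'] left=[] right=['Z'] parent=U
Step 5 (up): focus=U path=root depth=0 children=['W', 'Z'] (at root)
Step 6 (down 0): focus=W path=0 depth=1 children=['X'] left=[] right=['Z'] parent=U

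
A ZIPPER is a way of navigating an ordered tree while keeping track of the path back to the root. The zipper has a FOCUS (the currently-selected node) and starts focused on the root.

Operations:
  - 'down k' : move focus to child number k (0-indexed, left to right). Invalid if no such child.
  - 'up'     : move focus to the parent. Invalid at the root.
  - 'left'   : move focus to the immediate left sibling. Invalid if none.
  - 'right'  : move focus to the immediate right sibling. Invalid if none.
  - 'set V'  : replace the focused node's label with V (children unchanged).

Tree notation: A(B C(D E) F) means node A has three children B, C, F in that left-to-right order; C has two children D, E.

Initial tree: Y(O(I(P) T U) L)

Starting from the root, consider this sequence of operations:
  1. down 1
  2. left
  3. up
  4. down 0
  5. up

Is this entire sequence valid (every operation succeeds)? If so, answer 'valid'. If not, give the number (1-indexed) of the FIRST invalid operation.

Answer: valid

Derivation:
Step 1 (down 1): focus=L path=1 depth=1 children=[] left=['O'] right=[] parent=Y
Step 2 (left): focus=O path=0 depth=1 children=['I', 'T', 'U'] left=[] right=['L'] parent=Y
Step 3 (up): focus=Y path=root depth=0 children=['O', 'L'] (at root)
Step 4 (down 0): focus=O path=0 depth=1 children=['I', 'T', 'U'] left=[] right=['L'] parent=Y
Step 5 (up): focus=Y path=root depth=0 children=['O', 'L'] (at root)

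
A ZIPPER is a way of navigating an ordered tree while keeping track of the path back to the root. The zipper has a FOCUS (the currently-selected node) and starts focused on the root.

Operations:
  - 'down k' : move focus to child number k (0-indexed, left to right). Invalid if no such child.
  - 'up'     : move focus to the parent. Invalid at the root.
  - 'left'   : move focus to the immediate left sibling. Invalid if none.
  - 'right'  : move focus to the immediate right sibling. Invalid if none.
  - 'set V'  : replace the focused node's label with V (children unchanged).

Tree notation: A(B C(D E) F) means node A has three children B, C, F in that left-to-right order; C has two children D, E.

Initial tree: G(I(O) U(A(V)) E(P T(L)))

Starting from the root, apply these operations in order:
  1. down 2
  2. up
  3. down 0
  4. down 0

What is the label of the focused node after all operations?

Step 1 (down 2): focus=E path=2 depth=1 children=['P', 'T'] left=['I', 'U'] right=[] parent=G
Step 2 (up): focus=G path=root depth=0 children=['I', 'U', 'E'] (at root)
Step 3 (down 0): focus=I path=0 depth=1 children=['O'] left=[] right=['U', 'E'] parent=G
Step 4 (down 0): focus=O path=0/0 depth=2 children=[] left=[] right=[] parent=I

Answer: O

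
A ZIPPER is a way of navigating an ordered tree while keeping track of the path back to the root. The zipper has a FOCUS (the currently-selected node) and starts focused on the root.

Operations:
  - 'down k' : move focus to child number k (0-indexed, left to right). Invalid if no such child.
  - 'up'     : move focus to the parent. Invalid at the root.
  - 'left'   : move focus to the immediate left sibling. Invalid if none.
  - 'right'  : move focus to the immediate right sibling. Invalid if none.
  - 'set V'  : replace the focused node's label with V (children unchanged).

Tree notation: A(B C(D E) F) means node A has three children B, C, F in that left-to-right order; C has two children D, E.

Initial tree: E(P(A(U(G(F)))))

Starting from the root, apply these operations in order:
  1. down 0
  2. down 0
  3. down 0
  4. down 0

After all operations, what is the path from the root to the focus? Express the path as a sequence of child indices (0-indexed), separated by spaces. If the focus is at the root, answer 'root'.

Step 1 (down 0): focus=P path=0 depth=1 children=['A'] left=[] right=[] parent=E
Step 2 (down 0): focus=A path=0/0 depth=2 children=['U'] left=[] right=[] parent=P
Step 3 (down 0): focus=U path=0/0/0 depth=3 children=['G'] left=[] right=[] parent=A
Step 4 (down 0): focus=G path=0/0/0/0 depth=4 children=['F'] left=[] right=[] parent=U

Answer: 0 0 0 0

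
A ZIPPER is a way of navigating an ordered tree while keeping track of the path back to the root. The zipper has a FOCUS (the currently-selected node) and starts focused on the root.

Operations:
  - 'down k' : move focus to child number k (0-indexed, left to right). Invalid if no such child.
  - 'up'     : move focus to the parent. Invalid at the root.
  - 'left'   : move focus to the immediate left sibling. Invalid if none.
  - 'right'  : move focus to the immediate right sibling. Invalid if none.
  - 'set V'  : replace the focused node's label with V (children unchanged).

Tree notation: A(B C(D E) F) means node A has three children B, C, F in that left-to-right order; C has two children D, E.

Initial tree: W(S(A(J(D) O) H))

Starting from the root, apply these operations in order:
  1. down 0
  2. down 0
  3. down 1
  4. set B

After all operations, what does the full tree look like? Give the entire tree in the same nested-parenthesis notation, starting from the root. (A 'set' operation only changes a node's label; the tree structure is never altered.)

Answer: W(S(A(J(D) B) H))

Derivation:
Step 1 (down 0): focus=S path=0 depth=1 children=['A', 'H'] left=[] right=[] parent=W
Step 2 (down 0): focus=A path=0/0 depth=2 children=['J', 'O'] left=[] right=['H'] parent=S
Step 3 (down 1): focus=O path=0/0/1 depth=3 children=[] left=['J'] right=[] parent=A
Step 4 (set B): focus=B path=0/0/1 depth=3 children=[] left=['J'] right=[] parent=A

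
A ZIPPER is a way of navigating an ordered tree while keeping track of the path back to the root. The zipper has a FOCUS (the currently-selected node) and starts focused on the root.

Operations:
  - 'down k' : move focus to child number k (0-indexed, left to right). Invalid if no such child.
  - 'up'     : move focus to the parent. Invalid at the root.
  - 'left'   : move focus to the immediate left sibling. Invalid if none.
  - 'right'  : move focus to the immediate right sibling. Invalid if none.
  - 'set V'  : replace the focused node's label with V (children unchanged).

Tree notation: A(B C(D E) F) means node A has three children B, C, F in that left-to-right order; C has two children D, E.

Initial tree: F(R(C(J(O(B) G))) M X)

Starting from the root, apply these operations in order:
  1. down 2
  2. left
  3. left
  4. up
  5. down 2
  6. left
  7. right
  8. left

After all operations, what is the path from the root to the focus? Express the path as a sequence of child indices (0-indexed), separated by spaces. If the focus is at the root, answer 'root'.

Answer: 1

Derivation:
Step 1 (down 2): focus=X path=2 depth=1 children=[] left=['R', 'M'] right=[] parent=F
Step 2 (left): focus=M path=1 depth=1 children=[] left=['R'] right=['X'] parent=F
Step 3 (left): focus=R path=0 depth=1 children=['C'] left=[] right=['M', 'X'] parent=F
Step 4 (up): focus=F path=root depth=0 children=['R', 'M', 'X'] (at root)
Step 5 (down 2): focus=X path=2 depth=1 children=[] left=['R', 'M'] right=[] parent=F
Step 6 (left): focus=M path=1 depth=1 children=[] left=['R'] right=['X'] parent=F
Step 7 (right): focus=X path=2 depth=1 children=[] left=['R', 'M'] right=[] parent=F
Step 8 (left): focus=M path=1 depth=1 children=[] left=['R'] right=['X'] parent=F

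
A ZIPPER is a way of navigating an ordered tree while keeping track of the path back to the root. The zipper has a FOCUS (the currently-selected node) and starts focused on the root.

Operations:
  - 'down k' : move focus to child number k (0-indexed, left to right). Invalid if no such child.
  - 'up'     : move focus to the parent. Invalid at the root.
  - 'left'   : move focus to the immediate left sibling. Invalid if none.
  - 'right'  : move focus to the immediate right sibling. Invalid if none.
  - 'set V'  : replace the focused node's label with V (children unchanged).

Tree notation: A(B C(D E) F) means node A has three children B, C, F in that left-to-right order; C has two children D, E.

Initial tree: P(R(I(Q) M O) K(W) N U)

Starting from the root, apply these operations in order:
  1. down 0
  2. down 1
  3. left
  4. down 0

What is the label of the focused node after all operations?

Answer: Q

Derivation:
Step 1 (down 0): focus=R path=0 depth=1 children=['I', 'M', 'O'] left=[] right=['K', 'N', 'U'] parent=P
Step 2 (down 1): focus=M path=0/1 depth=2 children=[] left=['I'] right=['O'] parent=R
Step 3 (left): focus=I path=0/0 depth=2 children=['Q'] left=[] right=['M', 'O'] parent=R
Step 4 (down 0): focus=Q path=0/0/0 depth=3 children=[] left=[] right=[] parent=I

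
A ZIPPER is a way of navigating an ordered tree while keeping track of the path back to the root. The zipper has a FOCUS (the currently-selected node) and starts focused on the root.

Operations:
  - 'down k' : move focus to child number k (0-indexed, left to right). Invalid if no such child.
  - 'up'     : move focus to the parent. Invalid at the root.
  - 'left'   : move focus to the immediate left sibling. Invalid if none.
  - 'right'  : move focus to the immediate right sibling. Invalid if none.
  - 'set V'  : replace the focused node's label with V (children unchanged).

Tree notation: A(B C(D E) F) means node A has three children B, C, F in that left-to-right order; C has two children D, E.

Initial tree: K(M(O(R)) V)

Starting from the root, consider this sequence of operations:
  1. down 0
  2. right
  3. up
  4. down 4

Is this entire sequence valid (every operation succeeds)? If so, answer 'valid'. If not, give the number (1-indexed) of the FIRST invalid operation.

Step 1 (down 0): focus=M path=0 depth=1 children=['O'] left=[] right=['V'] parent=K
Step 2 (right): focus=V path=1 depth=1 children=[] left=['M'] right=[] parent=K
Step 3 (up): focus=K path=root depth=0 children=['M', 'V'] (at root)
Step 4 (down 4): INVALID

Answer: 4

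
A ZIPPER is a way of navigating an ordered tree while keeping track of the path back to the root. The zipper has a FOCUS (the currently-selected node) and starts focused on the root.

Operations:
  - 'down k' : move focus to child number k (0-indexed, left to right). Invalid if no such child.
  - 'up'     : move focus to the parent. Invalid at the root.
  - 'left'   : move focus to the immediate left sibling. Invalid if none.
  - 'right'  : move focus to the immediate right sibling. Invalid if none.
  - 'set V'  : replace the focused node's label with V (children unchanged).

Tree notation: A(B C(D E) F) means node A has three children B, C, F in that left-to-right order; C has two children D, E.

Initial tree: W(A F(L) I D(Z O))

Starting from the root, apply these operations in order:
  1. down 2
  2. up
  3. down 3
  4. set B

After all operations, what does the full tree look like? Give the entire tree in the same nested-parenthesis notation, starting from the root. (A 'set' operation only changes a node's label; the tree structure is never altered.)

Step 1 (down 2): focus=I path=2 depth=1 children=[] left=['A', 'F'] right=['D'] parent=W
Step 2 (up): focus=W path=root depth=0 children=['A', 'F', 'I', 'D'] (at root)
Step 3 (down 3): focus=D path=3 depth=1 children=['Z', 'O'] left=['A', 'F', 'I'] right=[] parent=W
Step 4 (set B): focus=B path=3 depth=1 children=['Z', 'O'] left=['A', 'F', 'I'] right=[] parent=W

Answer: W(A F(L) I B(Z O))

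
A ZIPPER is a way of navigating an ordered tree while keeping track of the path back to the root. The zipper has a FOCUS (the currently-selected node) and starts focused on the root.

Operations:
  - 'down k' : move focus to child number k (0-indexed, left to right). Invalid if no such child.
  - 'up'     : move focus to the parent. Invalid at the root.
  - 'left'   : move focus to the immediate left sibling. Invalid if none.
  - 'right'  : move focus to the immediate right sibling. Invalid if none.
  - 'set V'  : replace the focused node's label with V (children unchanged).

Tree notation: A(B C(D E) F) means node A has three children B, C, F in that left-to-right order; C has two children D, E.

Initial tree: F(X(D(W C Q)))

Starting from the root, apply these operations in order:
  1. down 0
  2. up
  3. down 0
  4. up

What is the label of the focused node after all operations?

Answer: F

Derivation:
Step 1 (down 0): focus=X path=0 depth=1 children=['D'] left=[] right=[] parent=F
Step 2 (up): focus=F path=root depth=0 children=['X'] (at root)
Step 3 (down 0): focus=X path=0 depth=1 children=['D'] left=[] right=[] parent=F
Step 4 (up): focus=F path=root depth=0 children=['X'] (at root)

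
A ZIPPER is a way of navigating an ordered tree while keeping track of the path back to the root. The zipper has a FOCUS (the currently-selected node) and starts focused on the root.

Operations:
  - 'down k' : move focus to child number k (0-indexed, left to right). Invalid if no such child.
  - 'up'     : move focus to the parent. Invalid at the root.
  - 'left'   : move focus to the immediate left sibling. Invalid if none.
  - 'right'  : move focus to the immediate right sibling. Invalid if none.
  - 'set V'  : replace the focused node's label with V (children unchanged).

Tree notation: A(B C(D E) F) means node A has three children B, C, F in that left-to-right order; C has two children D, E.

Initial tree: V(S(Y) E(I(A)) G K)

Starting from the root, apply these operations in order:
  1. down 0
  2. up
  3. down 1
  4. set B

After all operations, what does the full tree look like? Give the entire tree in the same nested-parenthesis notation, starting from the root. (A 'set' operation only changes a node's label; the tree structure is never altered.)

Answer: V(S(Y) B(I(A)) G K)

Derivation:
Step 1 (down 0): focus=S path=0 depth=1 children=['Y'] left=[] right=['E', 'G', 'K'] parent=V
Step 2 (up): focus=V path=root depth=0 children=['S', 'E', 'G', 'K'] (at root)
Step 3 (down 1): focus=E path=1 depth=1 children=['I'] left=['S'] right=['G', 'K'] parent=V
Step 4 (set B): focus=B path=1 depth=1 children=['I'] left=['S'] right=['G', 'K'] parent=V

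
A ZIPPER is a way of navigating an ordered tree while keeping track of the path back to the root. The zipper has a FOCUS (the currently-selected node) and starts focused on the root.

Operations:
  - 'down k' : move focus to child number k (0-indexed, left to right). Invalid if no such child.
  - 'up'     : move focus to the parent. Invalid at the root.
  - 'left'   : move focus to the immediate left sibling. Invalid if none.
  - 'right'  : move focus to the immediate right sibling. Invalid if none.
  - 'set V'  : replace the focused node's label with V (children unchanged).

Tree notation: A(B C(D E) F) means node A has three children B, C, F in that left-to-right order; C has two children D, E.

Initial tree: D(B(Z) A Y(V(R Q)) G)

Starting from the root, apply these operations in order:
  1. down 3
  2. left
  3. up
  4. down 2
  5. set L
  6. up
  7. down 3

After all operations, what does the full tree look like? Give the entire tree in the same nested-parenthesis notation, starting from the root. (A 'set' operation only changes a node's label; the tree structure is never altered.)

Step 1 (down 3): focus=G path=3 depth=1 children=[] left=['B', 'A', 'Y'] right=[] parent=D
Step 2 (left): focus=Y path=2 depth=1 children=['V'] left=['B', 'A'] right=['G'] parent=D
Step 3 (up): focus=D path=root depth=0 children=['B', 'A', 'Y', 'G'] (at root)
Step 4 (down 2): focus=Y path=2 depth=1 children=['V'] left=['B', 'A'] right=['G'] parent=D
Step 5 (set L): focus=L path=2 depth=1 children=['V'] left=['B', 'A'] right=['G'] parent=D
Step 6 (up): focus=D path=root depth=0 children=['B', 'A', 'L', 'G'] (at root)
Step 7 (down 3): focus=G path=3 depth=1 children=[] left=['B', 'A', 'L'] right=[] parent=D

Answer: D(B(Z) A L(V(R Q)) G)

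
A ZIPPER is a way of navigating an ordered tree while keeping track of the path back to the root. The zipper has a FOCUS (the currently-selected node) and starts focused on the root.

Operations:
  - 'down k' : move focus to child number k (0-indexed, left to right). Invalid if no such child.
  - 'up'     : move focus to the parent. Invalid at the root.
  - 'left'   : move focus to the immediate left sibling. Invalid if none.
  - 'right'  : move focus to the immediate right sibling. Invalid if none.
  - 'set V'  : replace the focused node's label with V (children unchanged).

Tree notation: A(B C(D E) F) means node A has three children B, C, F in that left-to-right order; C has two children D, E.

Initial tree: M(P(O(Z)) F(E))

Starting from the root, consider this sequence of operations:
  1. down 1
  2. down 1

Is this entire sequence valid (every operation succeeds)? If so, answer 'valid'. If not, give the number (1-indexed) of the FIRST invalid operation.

Step 1 (down 1): focus=F path=1 depth=1 children=['E'] left=['P'] right=[] parent=M
Step 2 (down 1): INVALID

Answer: 2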